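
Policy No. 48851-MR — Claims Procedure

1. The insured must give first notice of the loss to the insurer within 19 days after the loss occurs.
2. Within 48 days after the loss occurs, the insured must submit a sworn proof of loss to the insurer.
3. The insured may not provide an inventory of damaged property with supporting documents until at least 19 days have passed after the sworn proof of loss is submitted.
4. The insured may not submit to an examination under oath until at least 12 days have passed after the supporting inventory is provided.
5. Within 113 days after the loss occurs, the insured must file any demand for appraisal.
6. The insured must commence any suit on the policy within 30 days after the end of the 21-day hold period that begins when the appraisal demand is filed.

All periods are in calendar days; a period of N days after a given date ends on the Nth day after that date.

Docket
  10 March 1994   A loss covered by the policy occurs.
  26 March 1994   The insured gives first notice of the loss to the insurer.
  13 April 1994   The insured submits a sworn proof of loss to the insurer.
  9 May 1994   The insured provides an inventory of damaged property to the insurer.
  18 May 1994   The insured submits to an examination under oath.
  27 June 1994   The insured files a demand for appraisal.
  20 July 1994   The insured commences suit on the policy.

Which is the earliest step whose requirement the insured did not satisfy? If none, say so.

Step 4

Step 1: 19 days after 10 March 1994 (when the loss occurs) is 29 March 1994; 26 March 1994 is within that limit.
Step 2: 48 days after 10 March 1994 (when the loss occurs) is 27 April 1994; done 13 April 1994 — timely.
Step 3: the earliest permitted date is 19 days after 13 April 1994 (when the sworn proof of loss is submitted), i.e. 2 May 1994; 9 May 1994 is on or after that date.
Step 4: the earliest permitted date is 12 days after 9 May 1994 (when the supporting inventory is provided), i.e. 21 May 1994; acted on 18 May 1994, 3 days prematurely.
The procedure was therefore not followed at step 4.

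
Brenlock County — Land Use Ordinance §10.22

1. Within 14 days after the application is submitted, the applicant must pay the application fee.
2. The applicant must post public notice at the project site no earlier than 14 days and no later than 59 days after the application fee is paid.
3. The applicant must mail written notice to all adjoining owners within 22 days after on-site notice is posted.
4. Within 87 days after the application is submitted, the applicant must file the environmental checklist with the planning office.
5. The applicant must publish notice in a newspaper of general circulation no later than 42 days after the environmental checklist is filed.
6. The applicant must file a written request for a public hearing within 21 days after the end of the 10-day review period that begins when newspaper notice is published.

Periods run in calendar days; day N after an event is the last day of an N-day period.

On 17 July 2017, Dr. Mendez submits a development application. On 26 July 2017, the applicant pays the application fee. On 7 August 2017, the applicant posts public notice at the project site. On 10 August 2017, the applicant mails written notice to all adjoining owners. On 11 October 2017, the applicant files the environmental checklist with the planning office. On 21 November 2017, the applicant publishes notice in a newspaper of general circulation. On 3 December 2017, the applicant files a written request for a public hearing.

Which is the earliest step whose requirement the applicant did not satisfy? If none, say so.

Step 2

Step 1: 14 days after 17 July 2017 (when the application is submitted) is 31 July 2017; completed 26 July 2017, before the deadline.
Step 2: the window is 14–59 days after 26 July 2017 (when the application fee is paid), so 9 August 2017 through 23 September 2017; done 7 August 2017 — 2 days before the window opened.
Later steps need not be reached.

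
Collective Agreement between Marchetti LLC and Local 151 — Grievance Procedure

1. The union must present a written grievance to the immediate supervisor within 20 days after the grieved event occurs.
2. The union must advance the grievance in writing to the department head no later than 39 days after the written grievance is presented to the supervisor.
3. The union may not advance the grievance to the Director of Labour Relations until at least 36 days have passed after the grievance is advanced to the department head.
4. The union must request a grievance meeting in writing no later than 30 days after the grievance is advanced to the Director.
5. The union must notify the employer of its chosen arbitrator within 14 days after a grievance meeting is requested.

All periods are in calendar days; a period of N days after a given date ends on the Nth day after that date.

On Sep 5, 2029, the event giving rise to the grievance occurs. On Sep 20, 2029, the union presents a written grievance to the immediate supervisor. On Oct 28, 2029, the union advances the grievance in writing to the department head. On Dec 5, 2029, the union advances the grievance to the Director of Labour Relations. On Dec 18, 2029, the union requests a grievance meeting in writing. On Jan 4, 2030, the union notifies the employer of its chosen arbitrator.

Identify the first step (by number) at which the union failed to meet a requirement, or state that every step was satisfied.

(1) due by Sep 5, 2029 + 20 days = Sep 25, 2029; done Sep 20, 2029 — timely.
(2) due by Sep 20, 2029 + 39 days = Oct 29, 2029; Oct 28, 2029 is within that limit.
(3) permitted from Oct 28, 2029 + 36 days = Dec 3, 2029 onward; done Dec 5, 2029 — permitted.
(4) due by Dec 5, 2029 + 30 days = Jan 4, 2030; completed Dec 18, 2029, before the deadline.
(5) due by Dec 18, 2029 + 14 days = Jan 1, 2030; Jan 4, 2030 misses that deadline by 3 days.
The procedure was therefore not followed at step 5.

Step 5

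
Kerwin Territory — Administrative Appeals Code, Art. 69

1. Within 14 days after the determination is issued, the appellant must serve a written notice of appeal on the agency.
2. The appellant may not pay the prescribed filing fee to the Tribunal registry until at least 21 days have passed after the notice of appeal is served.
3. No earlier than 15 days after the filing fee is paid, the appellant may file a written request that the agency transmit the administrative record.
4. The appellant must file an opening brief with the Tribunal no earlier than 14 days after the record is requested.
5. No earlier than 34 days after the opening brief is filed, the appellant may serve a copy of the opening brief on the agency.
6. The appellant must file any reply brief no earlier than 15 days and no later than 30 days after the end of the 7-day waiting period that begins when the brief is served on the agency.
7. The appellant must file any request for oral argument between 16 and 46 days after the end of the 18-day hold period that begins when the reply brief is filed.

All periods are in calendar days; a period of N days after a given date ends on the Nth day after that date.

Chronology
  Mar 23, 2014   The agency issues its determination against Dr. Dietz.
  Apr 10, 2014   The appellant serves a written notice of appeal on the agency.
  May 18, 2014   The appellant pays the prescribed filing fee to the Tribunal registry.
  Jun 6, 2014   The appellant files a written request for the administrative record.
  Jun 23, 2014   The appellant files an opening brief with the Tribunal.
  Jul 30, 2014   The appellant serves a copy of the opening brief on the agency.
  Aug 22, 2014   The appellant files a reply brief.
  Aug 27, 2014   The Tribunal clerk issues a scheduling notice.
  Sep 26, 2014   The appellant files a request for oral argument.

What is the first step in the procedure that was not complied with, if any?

Step 1

Step 1 — counting 14 days from Mar 23, 2014 (when the determination is issued) gives a deadline of Apr 6, 2014; done Apr 10, 2014 — 4 days late.
The analysis stops there.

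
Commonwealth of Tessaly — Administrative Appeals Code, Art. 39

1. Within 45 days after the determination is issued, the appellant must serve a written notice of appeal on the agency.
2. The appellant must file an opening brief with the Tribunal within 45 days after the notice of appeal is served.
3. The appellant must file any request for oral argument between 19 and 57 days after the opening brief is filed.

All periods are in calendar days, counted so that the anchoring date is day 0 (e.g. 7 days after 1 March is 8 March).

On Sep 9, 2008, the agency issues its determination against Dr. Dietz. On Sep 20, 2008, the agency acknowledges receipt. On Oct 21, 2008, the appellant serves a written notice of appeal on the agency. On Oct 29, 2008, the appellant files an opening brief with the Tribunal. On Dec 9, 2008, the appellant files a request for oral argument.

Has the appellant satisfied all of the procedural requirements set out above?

(1) due by Sep 9, 2008 + 45 days = Oct 24, 2008; completed Oct 21, 2008, before the deadline.
(2) due by Oct 21, 2008 + 45 days = Dec 5, 2008; completed Oct 29, 2008, before the deadline.
(3) the permitted window runs from Oct 29, 2008 + 19 = Nov 17, 2008 to Oct 29, 2008 + 57 = Dec 25, 2008; done Dec 9, 2008 — within the window.

Yes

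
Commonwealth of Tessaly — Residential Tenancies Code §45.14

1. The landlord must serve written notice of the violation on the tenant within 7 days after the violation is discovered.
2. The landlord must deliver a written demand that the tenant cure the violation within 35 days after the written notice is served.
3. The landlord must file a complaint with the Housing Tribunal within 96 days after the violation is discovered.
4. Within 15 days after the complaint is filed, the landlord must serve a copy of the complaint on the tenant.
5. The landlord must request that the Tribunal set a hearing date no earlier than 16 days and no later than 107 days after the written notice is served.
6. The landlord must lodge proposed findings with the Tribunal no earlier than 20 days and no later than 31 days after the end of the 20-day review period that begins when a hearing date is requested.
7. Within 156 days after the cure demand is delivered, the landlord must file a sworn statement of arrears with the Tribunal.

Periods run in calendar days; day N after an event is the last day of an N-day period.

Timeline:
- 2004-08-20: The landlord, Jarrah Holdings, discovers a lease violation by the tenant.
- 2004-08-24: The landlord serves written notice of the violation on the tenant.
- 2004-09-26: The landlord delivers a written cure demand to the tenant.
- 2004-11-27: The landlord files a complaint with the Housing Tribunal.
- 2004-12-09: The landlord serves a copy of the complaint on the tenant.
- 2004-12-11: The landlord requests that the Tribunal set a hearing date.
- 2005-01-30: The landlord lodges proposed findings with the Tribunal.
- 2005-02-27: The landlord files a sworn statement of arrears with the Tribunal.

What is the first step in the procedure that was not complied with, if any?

Step 3

Step 1 — counting 7 days from 2004-08-20 (when the violation is discovered) gives a deadline of 2004-08-27; 2004-08-24 is within that limit.
Step 2 — counting 35 days from 2004-08-24 (when the written notice is served) gives a deadline of 2004-09-28; done 2004-09-26 — timely.
Step 3 — counting 96 days from 2004-08-20 (when the violation is discovered) gives a deadline of 2004-11-24; done 2004-11-27 — 3 days late.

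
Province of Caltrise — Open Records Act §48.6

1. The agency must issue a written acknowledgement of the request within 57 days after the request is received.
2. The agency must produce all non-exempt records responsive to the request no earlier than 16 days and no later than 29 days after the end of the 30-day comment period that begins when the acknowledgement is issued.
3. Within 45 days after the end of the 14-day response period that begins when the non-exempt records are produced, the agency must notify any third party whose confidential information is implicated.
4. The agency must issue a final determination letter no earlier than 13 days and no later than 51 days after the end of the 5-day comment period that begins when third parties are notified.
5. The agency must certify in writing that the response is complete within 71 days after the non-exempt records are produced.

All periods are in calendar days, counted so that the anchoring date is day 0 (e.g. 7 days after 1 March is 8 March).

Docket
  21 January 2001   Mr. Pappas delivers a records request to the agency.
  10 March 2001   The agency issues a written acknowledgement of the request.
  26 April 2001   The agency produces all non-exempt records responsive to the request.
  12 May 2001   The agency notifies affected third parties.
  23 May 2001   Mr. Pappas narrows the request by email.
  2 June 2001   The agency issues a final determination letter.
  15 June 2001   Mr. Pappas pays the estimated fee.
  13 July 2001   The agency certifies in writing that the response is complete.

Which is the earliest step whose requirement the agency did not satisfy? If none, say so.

(1) due by 21 January 2001 + 57 days = 19 March 2001; done 10 March 2001 — timely.
(2) the permitted window runs from 9 April 2001 + 16 = 25 April 2001 to 9 April 2001 + 29 = 8 May 2001; 26 April 2001 falls inside that range.
(3) due by 10 May 2001 + 45 days = 24 June 2001; 12 May 2001 is within that limit.
(4) the permitted window runs from 17 May 2001 + 13 = 30 May 2001 to 17 May 2001 + 51 = 7 July 2001; done 2 June 2001 — within the window.
(5) due by 26 April 2001 + 71 days = 6 July 2001; 13 July 2001 misses that deadline by 7 days.
That is the first point of non-compliance.

Step 5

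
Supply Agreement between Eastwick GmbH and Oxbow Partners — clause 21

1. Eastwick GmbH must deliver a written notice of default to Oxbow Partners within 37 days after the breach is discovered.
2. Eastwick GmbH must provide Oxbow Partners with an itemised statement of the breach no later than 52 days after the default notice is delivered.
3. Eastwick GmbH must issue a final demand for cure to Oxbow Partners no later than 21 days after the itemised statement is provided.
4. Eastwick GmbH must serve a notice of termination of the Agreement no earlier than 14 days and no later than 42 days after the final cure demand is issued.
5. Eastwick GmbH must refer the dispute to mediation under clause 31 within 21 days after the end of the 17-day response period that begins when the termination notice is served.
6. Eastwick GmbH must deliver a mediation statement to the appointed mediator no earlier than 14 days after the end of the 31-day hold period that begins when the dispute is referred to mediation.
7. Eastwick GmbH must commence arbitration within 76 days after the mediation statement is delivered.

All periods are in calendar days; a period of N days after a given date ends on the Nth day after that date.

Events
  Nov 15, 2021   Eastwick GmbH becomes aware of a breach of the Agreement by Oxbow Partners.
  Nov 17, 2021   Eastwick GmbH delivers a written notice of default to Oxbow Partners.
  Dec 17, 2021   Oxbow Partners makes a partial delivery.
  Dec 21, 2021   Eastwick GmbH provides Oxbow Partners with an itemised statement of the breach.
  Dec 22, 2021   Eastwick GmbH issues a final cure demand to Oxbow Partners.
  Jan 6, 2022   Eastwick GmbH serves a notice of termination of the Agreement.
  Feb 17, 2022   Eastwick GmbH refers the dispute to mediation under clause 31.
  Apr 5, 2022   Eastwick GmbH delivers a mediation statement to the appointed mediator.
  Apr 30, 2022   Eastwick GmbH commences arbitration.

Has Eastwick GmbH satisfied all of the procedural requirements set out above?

No

(1) due by Nov 15, 2021 + 37 days = Dec 22, 2021; Nov 17, 2021 is within that limit.
(2) due by Nov 17, 2021 + 52 days = Jan 8, 2022; completed Dec 21, 2021, before the deadline.
(3) due by Dec 21, 2021 + 21 days = Jan 11, 2022; completed Dec 22, 2021, before the deadline.
(4) the permitted window runs from Dec 22, 2021 + 14 = Jan 5, 2022 to Dec 22, 2021 + 42 = Feb 2, 2022; done Jan 6, 2022, which is between those dates.
(5) due by Jan 23, 2022 + 21 days = Feb 13, 2022; done Feb 17, 2022 — 4 days late.
The analysis stops there.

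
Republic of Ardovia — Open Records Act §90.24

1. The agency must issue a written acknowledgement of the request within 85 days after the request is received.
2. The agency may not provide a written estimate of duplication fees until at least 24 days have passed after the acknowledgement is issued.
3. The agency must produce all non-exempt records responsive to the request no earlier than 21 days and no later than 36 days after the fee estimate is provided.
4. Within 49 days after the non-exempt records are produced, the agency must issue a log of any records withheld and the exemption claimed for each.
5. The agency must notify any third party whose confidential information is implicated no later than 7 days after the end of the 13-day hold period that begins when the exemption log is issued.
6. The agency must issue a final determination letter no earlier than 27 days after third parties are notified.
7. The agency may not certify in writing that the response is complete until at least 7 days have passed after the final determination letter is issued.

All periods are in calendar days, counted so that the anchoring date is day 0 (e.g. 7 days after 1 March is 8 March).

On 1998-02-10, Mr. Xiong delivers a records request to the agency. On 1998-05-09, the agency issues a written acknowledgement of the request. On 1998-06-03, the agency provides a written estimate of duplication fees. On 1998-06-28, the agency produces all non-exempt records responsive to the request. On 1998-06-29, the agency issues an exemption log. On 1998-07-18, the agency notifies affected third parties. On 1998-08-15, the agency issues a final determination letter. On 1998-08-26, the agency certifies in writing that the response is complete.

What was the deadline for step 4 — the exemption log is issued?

Step 4 runs from 1998-06-28, when the non-exempt records are produced. 49 days after 1998-06-28 is 1998-08-16.

1998-08-16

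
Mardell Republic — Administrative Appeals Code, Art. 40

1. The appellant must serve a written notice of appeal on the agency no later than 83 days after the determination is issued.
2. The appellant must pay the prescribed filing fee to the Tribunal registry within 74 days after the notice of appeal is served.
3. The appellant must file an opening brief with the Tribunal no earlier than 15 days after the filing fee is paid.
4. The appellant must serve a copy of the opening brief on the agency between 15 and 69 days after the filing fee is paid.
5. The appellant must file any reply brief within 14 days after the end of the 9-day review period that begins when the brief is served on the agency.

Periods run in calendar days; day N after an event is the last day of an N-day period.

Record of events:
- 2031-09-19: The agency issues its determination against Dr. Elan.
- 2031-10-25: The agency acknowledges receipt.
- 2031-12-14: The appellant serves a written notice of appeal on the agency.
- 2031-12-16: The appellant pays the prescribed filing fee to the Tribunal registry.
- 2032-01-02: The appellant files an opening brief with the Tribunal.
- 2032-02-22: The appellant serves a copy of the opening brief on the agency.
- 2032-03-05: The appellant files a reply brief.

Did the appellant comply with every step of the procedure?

No

(1) due by 2031-09-19 + 83 days = 2031-12-11; 2031-12-14 misses that deadline by 3 days.
The analysis stops there.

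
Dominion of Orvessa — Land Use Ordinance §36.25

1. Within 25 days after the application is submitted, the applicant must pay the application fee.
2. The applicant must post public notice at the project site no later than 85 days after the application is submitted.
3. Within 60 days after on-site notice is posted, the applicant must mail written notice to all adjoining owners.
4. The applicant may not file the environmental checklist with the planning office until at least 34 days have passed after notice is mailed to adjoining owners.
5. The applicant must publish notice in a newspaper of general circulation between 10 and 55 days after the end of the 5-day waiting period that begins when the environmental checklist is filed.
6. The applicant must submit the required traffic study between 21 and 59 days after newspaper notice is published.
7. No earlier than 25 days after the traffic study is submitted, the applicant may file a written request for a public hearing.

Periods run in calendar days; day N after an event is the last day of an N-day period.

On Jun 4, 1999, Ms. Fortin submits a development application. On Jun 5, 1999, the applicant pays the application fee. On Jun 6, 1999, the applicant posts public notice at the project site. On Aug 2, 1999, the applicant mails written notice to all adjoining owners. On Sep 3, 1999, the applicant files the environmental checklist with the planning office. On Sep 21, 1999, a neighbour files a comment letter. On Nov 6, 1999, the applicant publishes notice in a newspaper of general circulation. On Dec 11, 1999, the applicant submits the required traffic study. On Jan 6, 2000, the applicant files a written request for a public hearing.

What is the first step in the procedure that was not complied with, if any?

Step 1 — counting 25 days from Jun 4, 1999 (when the application is submitted) gives a deadline of Jun 29, 1999; Jun 5, 1999 is within that limit.
Step 2 — counting 85 days from Jun 4, 1999 (when the application is submitted) gives a deadline of Aug 28, 1999; Jun 6, 1999 is within that limit.
Step 3 — counting 60 days from Jun 6, 1999 (when on-site notice is posted) gives a deadline of Aug 5, 1999; completed Aug 2, 1999, before the deadline.
Step 4 — must wait 34 days from Aug 2, 1999 (when notice is mailed to adjoining owners), so not before Sep 5, 1999; Sep 3, 1999 is 2 days before the earliest permitted date.

Step 4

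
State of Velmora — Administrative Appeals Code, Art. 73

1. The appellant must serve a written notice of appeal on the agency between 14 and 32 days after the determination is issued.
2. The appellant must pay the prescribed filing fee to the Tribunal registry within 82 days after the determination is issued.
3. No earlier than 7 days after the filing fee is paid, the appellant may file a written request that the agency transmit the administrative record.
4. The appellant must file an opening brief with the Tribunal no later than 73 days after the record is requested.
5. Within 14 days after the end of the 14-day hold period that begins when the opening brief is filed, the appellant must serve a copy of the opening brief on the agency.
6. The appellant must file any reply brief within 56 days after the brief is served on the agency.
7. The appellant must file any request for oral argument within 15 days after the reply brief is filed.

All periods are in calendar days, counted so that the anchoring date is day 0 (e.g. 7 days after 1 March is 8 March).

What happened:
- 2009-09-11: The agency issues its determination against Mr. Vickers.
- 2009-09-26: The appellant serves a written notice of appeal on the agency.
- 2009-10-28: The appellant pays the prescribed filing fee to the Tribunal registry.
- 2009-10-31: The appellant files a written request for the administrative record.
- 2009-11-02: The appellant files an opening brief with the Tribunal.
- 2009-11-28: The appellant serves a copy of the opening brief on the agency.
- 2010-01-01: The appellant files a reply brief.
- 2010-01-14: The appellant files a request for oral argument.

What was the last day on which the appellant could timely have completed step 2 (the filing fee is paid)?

2009-12-02

Step 2 runs from 2009-09-11, when the determination is issued. 82 days after 2009-09-11 is 2009-12-02.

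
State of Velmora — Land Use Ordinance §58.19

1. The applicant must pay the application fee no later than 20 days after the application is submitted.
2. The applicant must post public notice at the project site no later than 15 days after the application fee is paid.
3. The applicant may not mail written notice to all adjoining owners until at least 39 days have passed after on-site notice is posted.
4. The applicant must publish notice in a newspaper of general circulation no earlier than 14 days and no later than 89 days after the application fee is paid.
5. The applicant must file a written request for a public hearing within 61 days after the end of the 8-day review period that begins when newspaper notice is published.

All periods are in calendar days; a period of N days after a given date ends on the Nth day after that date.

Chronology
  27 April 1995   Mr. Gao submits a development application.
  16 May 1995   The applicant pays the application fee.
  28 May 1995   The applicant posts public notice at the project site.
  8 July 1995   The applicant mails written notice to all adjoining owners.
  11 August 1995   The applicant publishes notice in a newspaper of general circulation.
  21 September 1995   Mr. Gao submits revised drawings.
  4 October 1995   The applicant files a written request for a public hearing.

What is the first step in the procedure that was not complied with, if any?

None — every step was satisfied

(1) due by 27 April 1995 + 20 days = 17 May 1995; completed 16 May 1995, before the deadline.
(2) due by 16 May 1995 + 15 days = 31 May 1995; 28 May 1995 is within that limit.
(3) permitted from 28 May 1995 + 39 days = 6 July 1995 onward; done 8 July 1995, after the minimum wait.
(4) the permitted window runs from 16 May 1995 + 14 = 30 May 1995 to 16 May 1995 + 89 = 13 August 1995; 11 August 1995 falls inside that range.
(5) due by 19 August 1995 + 61 days = 19 October 1995; completed 4 October 1995, before the deadline.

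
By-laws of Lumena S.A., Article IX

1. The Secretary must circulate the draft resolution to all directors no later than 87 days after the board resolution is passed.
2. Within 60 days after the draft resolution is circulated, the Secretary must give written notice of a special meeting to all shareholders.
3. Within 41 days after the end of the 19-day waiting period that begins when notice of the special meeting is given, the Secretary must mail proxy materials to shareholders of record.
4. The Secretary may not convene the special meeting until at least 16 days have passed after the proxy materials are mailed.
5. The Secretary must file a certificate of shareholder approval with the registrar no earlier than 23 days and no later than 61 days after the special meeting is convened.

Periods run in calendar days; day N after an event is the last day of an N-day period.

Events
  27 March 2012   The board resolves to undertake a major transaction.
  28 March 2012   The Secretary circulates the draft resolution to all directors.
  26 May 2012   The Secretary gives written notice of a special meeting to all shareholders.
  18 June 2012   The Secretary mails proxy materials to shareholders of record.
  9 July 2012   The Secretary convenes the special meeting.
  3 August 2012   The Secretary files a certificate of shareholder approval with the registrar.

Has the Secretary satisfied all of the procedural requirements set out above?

Step 1: 87 days after 27 March 2012 (when the board resolution is passed) is 22 June 2012; done 28 March 2012 — timely.
Step 2: 60 days after 28 March 2012 (when the draft resolution is circulated) is 27 May 2012; completed 26 May 2012, before the deadline.
Step 3: 41 days after 14 June 2012 (end of the 19-day waiting period, which began when notice of the special meeting is given on 26 May 2012) is 25 July 2012; completed 18 June 2012, before the deadline.
Step 4: the earliest permitted date is 16 days after 18 June 2012 (when the proxy materials are mailed), i.e. 4 July 2012; done 9 July 2012, after the minimum wait.
Step 5: the window is 23–61 days after 9 July 2012 (when the special meeting is convened), so 1 August 2012 through 8 September 2012; done 3 August 2012 — within the window.

Yes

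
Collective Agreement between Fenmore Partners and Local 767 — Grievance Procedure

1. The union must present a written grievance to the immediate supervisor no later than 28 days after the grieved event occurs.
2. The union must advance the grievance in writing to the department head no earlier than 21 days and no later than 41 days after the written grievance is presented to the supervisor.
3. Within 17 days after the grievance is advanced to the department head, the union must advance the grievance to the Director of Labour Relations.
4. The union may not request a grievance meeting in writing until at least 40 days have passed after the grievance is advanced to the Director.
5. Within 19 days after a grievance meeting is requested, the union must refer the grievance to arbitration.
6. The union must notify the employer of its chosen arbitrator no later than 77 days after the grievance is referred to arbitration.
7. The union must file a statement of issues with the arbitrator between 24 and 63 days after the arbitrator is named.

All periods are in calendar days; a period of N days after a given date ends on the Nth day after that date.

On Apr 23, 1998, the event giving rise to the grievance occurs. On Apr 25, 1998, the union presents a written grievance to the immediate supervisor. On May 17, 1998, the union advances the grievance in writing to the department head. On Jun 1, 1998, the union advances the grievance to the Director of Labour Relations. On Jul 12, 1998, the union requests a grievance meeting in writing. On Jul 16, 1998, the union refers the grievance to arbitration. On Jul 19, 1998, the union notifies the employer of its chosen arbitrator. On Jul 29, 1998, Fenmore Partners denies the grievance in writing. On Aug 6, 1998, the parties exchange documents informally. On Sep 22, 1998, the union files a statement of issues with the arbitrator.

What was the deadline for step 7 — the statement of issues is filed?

Sep 20, 1998

Step 7 runs from Jul 19, 1998, when the arbitrator is named. The window is 24–63 days after Jul 19, 1998; it closes on Sep 20, 1998.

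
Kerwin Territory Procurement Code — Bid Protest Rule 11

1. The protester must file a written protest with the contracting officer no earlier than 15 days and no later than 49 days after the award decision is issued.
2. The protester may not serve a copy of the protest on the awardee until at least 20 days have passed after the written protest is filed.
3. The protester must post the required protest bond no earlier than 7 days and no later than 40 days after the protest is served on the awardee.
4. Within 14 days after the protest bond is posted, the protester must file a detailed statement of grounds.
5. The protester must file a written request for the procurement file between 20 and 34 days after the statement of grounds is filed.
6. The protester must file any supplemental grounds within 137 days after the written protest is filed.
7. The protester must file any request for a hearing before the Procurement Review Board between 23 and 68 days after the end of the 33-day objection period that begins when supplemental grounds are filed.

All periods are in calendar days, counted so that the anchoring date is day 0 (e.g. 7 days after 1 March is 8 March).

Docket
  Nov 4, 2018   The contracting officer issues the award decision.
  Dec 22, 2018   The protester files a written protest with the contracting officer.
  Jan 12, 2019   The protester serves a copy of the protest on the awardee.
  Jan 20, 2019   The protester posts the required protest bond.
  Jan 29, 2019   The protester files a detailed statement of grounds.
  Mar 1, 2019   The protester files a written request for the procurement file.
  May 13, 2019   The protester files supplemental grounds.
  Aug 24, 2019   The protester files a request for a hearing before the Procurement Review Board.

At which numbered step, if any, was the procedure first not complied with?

Step 1: the window is 15–49 days after Nov 4, 2018 (when the award decision is issued), so Nov 19, 2018 through Dec 23, 2018; done Dec 22, 2018 — within the window.
Step 2: the earliest permitted date is 20 days after Dec 22, 2018 (when the written protest is filed), i.e. Jan 11, 2019; done Jan 12, 2019 — permitted.
Step 3: the window is 7–40 days after Jan 12, 2019 (when the protest is served on the awardee), so Jan 19, 2019 through Feb 21, 2019; done Jan 20, 2019, which is between those dates.
Step 4: 14 days after Jan 20, 2019 (when the protest bond is posted) is Feb 3, 2019; Jan 29, 2019 is within that limit.
Step 5: the window is 20–34 days after Jan 29, 2019 (when the statement of grounds is filed), so Feb 18, 2019 through Mar 4, 2019; Mar 1, 2019 falls inside that range.
Step 6: 137 days after Dec 22, 2018 (when the written protest is filed) is May 8, 2019; May 13, 2019 misses that deadline by 5 days.

Step 6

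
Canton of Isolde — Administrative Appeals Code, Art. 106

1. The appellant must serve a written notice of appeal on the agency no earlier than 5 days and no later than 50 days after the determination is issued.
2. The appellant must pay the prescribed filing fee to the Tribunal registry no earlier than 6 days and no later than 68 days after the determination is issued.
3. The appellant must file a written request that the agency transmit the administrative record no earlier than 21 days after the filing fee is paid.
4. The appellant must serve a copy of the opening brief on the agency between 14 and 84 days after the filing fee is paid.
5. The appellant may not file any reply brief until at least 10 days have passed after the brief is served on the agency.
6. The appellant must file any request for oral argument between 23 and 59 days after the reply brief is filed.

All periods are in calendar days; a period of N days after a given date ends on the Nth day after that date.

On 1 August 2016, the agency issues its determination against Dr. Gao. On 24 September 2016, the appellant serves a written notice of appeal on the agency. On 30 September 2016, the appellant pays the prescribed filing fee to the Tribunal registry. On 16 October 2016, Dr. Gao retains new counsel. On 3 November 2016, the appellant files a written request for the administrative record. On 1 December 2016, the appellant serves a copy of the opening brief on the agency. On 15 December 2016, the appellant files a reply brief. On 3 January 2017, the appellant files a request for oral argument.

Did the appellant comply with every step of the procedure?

No

(1) the permitted window runs from 1 August 2016 + 5 = 6 August 2016 to 1 August 2016 + 50 = 20 September 2016; done 24 September 2016 — 4 days after the window closed.
That is the first point of non-compliance.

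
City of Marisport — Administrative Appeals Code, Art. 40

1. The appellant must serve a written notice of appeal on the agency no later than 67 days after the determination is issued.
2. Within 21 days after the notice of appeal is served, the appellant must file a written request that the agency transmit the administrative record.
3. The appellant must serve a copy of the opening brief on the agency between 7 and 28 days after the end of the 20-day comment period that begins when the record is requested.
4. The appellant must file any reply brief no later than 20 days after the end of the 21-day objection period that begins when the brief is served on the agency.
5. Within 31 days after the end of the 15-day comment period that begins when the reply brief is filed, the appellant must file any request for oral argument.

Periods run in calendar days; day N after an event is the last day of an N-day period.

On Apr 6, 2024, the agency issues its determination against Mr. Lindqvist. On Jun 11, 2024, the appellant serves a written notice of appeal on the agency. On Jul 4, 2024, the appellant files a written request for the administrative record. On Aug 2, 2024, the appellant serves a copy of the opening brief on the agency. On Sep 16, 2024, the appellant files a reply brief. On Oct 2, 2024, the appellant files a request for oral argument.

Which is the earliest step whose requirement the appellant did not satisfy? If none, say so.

Step 2

(1) due by Apr 6, 2024 + 67 days = Jun 12, 2024; completed Jun 11, 2024, before the deadline.
(2) due by Jun 11, 2024 + 21 days = Jul 2, 2024; not done until Jul 4, 2024, 2 days after the deadline.
No need to go further; step 2 was not satisfied.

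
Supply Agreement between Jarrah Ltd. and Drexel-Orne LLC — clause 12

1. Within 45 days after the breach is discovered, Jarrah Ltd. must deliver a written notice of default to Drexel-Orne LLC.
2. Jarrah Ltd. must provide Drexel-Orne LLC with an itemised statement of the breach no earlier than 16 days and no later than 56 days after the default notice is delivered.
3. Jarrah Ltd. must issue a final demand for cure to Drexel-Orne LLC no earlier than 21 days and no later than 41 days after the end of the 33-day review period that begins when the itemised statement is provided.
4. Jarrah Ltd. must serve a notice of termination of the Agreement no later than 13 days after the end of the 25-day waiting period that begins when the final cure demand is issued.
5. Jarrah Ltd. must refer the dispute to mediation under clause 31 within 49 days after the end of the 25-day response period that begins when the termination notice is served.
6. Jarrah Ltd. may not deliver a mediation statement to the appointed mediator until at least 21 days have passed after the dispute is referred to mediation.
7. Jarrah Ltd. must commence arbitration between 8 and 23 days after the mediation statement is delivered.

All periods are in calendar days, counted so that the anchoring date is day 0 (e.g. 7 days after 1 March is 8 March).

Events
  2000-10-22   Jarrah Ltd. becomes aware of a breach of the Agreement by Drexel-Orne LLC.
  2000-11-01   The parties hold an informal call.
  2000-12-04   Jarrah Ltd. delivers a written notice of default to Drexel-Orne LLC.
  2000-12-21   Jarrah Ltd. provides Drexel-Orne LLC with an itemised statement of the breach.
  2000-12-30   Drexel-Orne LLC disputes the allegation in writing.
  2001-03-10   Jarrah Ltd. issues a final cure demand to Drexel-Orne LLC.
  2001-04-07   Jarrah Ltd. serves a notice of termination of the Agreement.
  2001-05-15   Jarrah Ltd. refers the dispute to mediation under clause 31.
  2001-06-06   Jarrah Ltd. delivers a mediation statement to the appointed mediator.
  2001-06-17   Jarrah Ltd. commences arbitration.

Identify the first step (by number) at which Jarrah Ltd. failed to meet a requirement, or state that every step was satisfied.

Step 3

Step 1 — counting 45 days from 2000-10-22 (when the breach is discovered) gives a deadline of 2000-12-06; done 2000-12-04 — timely.
Step 2 — 16 and 56 days from 2000-12-04 (when the default notice is delivered) are 2000-12-20 and 2001-01-29 respectively; done 2000-12-21, which is between those dates.
Step 3 — 21 and 41 days from 2001-01-23 (end of the 33-day review period, which began when the itemised statement is provided on 2000-12-21) are 2001-02-13 and 2001-03-05 respectively; 2001-03-10 is 5 days past the end of the window.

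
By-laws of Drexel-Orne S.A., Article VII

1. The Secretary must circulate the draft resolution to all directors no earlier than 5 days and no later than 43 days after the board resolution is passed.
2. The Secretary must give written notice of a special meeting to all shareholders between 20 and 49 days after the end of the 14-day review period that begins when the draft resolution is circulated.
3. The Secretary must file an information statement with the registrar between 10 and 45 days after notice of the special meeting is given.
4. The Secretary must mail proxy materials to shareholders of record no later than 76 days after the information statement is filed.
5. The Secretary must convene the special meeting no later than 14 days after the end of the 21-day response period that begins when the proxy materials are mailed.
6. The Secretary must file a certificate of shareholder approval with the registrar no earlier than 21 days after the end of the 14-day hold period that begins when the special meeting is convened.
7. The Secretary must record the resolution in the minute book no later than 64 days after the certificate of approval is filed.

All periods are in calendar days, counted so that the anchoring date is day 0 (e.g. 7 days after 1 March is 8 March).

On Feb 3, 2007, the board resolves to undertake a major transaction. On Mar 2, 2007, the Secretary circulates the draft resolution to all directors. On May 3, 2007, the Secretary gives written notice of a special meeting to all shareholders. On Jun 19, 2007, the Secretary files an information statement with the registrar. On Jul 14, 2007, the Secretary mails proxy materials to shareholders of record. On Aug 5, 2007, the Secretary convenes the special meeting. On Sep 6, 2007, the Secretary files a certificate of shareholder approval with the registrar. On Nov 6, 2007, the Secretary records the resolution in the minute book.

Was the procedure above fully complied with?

Step 1 — 5 and 43 days from Feb 3, 2007 (when the board resolution is passed) are Feb 8, 2007 and Mar 18, 2007 respectively; done Mar 2, 2007 — within the window.
Step 2 — 20 and 49 days from Mar 16, 2007 (end of the 14-day review period, which began when the draft resolution is circulated on Mar 2, 2007) are Apr 5, 2007 and May 4, 2007 respectively; done May 3, 2007, which is between those dates.
Step 3 — 10 and 45 days from May 3, 2007 (when notice of the special meeting is given) are May 13, 2007 and Jun 17, 2007 respectively; done Jun 19, 2007 — 2 days after the window closed.
That is the first point of non-compliance.

No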